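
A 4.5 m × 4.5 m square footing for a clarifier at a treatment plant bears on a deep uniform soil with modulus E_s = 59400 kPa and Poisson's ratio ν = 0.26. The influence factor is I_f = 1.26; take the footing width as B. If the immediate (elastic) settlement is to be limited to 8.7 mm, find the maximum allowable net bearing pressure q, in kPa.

q ≈ 97.8 kPa

S_e = q·B·(1−ν²)/E_s · I_f  ⇒  q = S_e·E_s / (B·(1−ν²)·I_f).
q = 0.0087 × 59400 / (4.5 × 0.9324 × 1.26) = 97.75 kPa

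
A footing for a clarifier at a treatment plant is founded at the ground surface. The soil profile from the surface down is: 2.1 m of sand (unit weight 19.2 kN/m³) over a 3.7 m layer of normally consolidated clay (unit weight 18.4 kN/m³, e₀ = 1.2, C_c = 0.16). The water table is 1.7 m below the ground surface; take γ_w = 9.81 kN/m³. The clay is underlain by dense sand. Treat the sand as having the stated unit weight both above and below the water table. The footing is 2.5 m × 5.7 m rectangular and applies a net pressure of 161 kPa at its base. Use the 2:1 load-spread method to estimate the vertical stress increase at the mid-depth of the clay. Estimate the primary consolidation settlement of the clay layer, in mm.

S_c ≈ 62.4 mm

Mid-depth of clay below the ground surface: z = 2.1 + 3.7/2 = 3.95 m.
Total vertical stress at mid-clay: σ_v = 19.2×2.1 + 18.4×1.85 = 74.36 kPa.
Pore pressure: u = 9.81×(3.95 − 1.7) = 22.073 kPa.
Initial effective stress: σ'_0 = σ_v − u = 74.36 − 22.073 = 52.287 kPa.
Stress increase at mid-clay by the 2:1 spreading method:
Δσ = qBL/((B+z)(L+z)) = 161×2.5×5.7/((2.5+3.95)(5.7+3.95)) = 36.86 kPa
Final effective stress: σ'_f = σ'_0 + Δσ = 52.287 + 36.86 = 89.147 kPa.
Normally consolidated clay, so the full stress increment lies on the virgin compression line:
S_c = C_c·H/(1+e₀)·log₁₀(σ'_f/σ'_0) = 0.16×3.7/(1+1.2)×log₁₀(89.147/52.287)
    = 0.26909 × 0.23171 = 0.06235 m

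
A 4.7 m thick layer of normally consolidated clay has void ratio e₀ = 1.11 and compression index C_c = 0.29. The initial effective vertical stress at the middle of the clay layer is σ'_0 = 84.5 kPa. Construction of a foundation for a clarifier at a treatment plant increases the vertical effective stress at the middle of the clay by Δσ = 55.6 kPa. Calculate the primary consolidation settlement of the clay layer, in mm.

Final effective stress: σ'_f = σ'_0 + Δσ = 84.5 + 55.6 = 140.1 kPa.
Normally consolidated clay, so the full stress increment lies on the virgin compression line:
S_c = C_c·H/(1+e₀)·log₁₀(σ'_f/σ'_0) = 0.29×4.7/(1+1.11)×log₁₀(140.1/84.5)
    = 0.64597 × 0.21958 = 0.1418 m

S_c ≈ 142 mm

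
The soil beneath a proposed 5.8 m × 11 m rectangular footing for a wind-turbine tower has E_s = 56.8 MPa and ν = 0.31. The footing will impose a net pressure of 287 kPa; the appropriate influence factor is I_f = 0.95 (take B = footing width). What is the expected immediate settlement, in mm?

S_e ≈ 25.2 mm

Immediate (elastic) settlement: S_e = q·B·(1−ν²)/E_s · I_f.
E_s = 56.8 MPa = 56800 kPa.
S_e = 287 × 5.8 × (1 − 0.31²) / 56800 × 0.95
    = 287 × 5.8 × 0.9039 / 56800 × 0.95
    = 0.02517 m = 25.17 mm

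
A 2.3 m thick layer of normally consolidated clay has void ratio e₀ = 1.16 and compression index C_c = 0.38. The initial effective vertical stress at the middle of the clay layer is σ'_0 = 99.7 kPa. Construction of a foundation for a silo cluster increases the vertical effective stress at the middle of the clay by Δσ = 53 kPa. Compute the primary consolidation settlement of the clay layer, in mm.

S_c ≈ 74.9 mm

Final effective stress: σ'_f = σ'_0 + Δσ = 99.7 + 53 = 152.7 kPa.
Normally consolidated clay, so the full stress increment lies on the virgin compression line:
S_c = C_c·H/(1+e₀)·log₁₀(σ'_f/σ'_0) = 0.38×2.3/(1+1.16)×log₁₀(152.7/99.7)
    = 0.40463 × 0.18514 = 0.07491 m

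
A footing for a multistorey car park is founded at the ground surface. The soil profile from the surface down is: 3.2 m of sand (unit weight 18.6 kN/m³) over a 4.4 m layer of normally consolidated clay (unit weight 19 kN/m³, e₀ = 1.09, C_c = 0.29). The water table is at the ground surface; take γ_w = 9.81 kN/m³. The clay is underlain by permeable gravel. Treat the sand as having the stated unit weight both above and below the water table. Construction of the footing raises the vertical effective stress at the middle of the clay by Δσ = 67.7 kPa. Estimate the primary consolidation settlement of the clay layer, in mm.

Mid-depth of clay below the ground surface: z = 3.2 + 4.4/2 = 5.4 m.
Total vertical stress at mid-clay: σ_v = 18.6×3.2 + 19×2.2 = 101.32 kPa.
Pore pressure: u = 9.81×(5.4 − 0) = 52.974 kPa.
Initial effective stress: σ'_0 = σ_v − u = 101.32 − 52.974 = 48.346 kPa.
Final effective stress: σ'_f = σ'_0 + Δσ = 48.346 + 67.7 = 116.05 kPa.
Normally consolidated clay, so the full stress increment lies on the virgin compression line:
S_c = C_c·H/(1+e₀)·log₁₀(σ'_f/σ'_0) = 0.29×4.4/(1+1.09)×log₁₀(116.05/48.346)
    = 0.61053 × 0.38028 = 0.2322 m

S_c ≈ 232 mm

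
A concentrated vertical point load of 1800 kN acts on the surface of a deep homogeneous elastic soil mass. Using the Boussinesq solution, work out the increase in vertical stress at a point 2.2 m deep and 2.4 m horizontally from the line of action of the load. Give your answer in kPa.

Δσ_z ≈ 25 kPa

Boussinesq vertical stress below a point load on an elastic half-space:
Δσ_z = 3P/(2πz²) · [1 + (r/z)²]^(−5/2)
r/z = 2.4/2.2 = 1.0909; [1+(r/z)²]^(−5/2) = 0.14088.
Δσ_z = 3×1800/(2π×2.2²) × 0.14088 = 177.57 × 0.14088 = 25.02 kPa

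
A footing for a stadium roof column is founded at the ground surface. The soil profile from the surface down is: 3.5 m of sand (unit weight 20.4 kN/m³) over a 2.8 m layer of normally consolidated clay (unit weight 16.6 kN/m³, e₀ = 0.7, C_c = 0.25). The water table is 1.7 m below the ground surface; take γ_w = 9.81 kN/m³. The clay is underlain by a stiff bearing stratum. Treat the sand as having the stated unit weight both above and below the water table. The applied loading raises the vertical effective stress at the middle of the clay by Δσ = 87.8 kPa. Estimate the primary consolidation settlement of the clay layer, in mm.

Mid-depth of clay below the ground surface: z = 3.5 + 2.8/2 = 4.9 m.
Total vertical stress at mid-clay: σ_v = 20.4×3.5 + 16.6×1.4 = 94.64 kPa.
Pore pressure: u = 9.81×(4.9 − 1.7) = 31.392 kPa.
Initial effective stress: σ'_0 = σ_v − u = 94.64 − 31.392 = 63.248 kPa.
Final effective stress: σ'_f = σ'_0 + Δσ = 63.248 + 87.8 = 151.05 kPa.
Normally consolidated clay, so the full stress increment lies on the virgin compression line:
S_c = C_c·H/(1+e₀)·log₁₀(σ'_f/σ'_0) = 0.25×2.8/(1+0.7)×log₁₀(151.05/63.248)
    = 0.41176 × 0.37807 = 0.1557 m

S_c ≈ 156 mm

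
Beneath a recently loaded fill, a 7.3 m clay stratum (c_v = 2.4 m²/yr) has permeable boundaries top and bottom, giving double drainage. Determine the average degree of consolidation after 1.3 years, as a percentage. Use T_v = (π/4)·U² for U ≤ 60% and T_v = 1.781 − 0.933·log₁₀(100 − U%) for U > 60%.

Drainage path length: H_d = H/2 = 3.65 m (double drainage).
T_v = c_v·t/H_d² = 2.4×1.3/3.65² = 0.23419.
T_v = 0.23419 corresponds to the U ≤ 60% branch:
U = √(4T_v/π) = 0.5461

U ≈ 54.6 %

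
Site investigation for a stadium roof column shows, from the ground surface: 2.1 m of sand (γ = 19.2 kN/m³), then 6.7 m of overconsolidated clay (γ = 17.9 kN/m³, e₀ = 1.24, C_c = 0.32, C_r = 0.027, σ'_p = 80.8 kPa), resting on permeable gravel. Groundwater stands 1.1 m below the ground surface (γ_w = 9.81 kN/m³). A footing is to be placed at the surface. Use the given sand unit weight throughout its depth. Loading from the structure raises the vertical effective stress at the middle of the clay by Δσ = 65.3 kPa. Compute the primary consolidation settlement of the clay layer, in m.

Mid-depth of clay below the ground surface: z = 2.1 + 6.7/2 = 5.45 m.
Total vertical stress at mid-clay: σ_v = 19.2×2.1 + 17.9×3.35 = 100.28 kPa.
Pore pressure: u = 9.81×(5.45 − 1.1) = 42.673 kPa.
Initial effective stress: σ'_0 = σ_v − u = 100.28 − 42.673 = 57.607 kPa.
Final effective stress: σ'_f = 57.607 + 65.3 = 122.91 kPa.
σ'_f = 122.91 > σ'_p = 80.8 kPa, so the stress path crosses the preconsolidation pressure — recompression up to σ'_p, then virgin compression beyond:
S_c = H/(1+e₀)·[C_r·log₁₀(σ'_p/σ'_0) + C_c·log₁₀(σ'_f/σ'_p)]
    = 6.7/2.24 × [0.027×log₁₀(80.8/57.607) + 0.32×log₁₀(122.91/80.8)]
    = 2.9911 × [0.0039673 + 0.058296] = 0.1862 m

S_c ≈ 0.186 m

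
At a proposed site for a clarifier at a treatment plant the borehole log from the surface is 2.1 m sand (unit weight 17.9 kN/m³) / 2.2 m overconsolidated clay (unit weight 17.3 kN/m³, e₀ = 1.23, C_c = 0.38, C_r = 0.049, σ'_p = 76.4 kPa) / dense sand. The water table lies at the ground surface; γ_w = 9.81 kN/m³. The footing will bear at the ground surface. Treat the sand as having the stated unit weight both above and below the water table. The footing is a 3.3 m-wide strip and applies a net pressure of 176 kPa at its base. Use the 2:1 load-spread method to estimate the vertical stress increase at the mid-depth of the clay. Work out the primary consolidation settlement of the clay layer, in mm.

S_c ≈ 89.2 mm

Mid-depth of clay below the ground surface: z = 2.1 + 2.2/2 = 3.2 m.
Total vertical stress at mid-clay: σ_v = 17.9×2.1 + 17.3×1.1 = 56.62 kPa.
Pore pressure: u = 9.81×(3.2 − 0) = 31.392 kPa.
Initial effective stress: σ'_0 = σ_v − u = 56.62 − 31.392 = 25.228 kPa.
Stress increase at mid-clay by the 2:1 spreading method:
Δσ = qB/(B+z) = 176×3.3/(3.3+3.2) = 89.354 kPa
Final effective stress: σ'_f = 25.228 + 89.354 = 114.58 kPa.
σ'_f = 114.58 > σ'_p = 76.4 kPa, so the stress path crosses the preconsolidation pressure — recompression up to σ'_p, then virgin compression beyond:
S_c = H/(1+e₀)·[C_r·log₁₀(σ'_p/σ'_0) + C_c·log₁₀(σ'_f/σ'_p)]
    = 2.2/2.23 × [0.049×log₁₀(76.4/25.228) + 0.38×log₁₀(114.58/76.4)]
    = 0.98655 × [0.023579 + 0.066886] = 0.08925 m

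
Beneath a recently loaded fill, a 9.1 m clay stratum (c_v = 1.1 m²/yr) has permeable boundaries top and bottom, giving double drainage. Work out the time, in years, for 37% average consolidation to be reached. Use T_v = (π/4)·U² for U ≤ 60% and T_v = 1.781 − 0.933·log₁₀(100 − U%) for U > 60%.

t ≈ 2.02 years

Drainage path length: H_d = H/2 = 4.55 m (double drainage).
U ≤ 60%: T_v = (π/4)·U² = (π/4)×0.37² = 0.10752.
t = T_v·H_d²/c_v = 0.10752×4.55²/1.1 = 2.024 years.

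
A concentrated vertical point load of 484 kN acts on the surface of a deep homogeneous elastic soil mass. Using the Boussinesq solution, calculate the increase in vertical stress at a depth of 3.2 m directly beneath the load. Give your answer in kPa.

Δσ_z ≈ 22.6 kPa

Boussinesq vertical stress below a point load on an elastic half-space:
Δσ_z = 3P/(2πz²) · [1 + (r/z)²]^(−5/2)
r/z = 0/3.2 = 0; [1+(r/z)²]^(−5/2) = 1.
Δσ_z = 3×484/(2π×3.2²) × 1 = 22.568 × 1 = 22.57 kPa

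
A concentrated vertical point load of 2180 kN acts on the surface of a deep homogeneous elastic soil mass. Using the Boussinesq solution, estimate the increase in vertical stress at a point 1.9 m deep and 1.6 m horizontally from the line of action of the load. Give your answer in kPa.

Boussinesq vertical stress below a point load on an elastic half-space:
Δσ_z = 3P/(2πz²) · [1 + (r/z)²]^(−5/2)
r/z = 1.6/1.9 = 0.84211; [1+(r/z)²]^(−5/2) = 0.26185.
Δσ_z = 3×2180/(2π×1.9²) × 0.26185 = 288.33 × 0.26185 = 75.5 kPa

Δσ_z ≈ 75.5 kPa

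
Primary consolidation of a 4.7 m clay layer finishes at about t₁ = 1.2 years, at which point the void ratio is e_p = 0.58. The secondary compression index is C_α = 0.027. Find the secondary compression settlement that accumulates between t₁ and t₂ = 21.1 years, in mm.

Secondary compression: S_s = C_α·H/(1+e_p)·log₁₀(t₂/t₁)
S_s = 0.027×4.7/(1+0.58)×log₁₀(21.1/1.2)
    = 0.08032 × 1.245 = 0.1 m

S_s ≈ 100 mm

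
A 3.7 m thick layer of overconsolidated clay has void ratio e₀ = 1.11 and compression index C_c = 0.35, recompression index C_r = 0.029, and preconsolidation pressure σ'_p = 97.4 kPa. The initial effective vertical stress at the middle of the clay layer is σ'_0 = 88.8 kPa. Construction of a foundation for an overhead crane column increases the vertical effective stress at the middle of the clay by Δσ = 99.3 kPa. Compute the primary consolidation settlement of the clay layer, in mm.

S_c ≈ 177 mm

Final effective stress: σ'_f = 88.8 + 99.3 = 188.1 kPa.
σ'_f = 188.1 > σ'_p = 97.4 kPa, so the stress path crosses the preconsolidation pressure — recompression up to σ'_p, then virgin compression beyond:
S_c = H/(1+e₀)·[C_r·log₁₀(σ'_p/σ'_0) + C_c·log₁₀(σ'_f/σ'_p)]
    = 3.7/2.11 × [0.029×log₁₀(97.4/88.8) + 0.35×log₁₀(188.1/97.4)]
    = 1.7536 × [0.0011642 + 0.10004] = 0.1775 m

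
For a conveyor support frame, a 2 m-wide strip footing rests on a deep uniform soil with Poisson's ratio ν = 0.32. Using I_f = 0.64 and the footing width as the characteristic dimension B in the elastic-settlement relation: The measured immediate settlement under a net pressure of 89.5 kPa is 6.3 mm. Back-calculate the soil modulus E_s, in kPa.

S_e = q·B·(1−ν²)/E_s · I_f  ⇒  E_s = q·B·(1−ν²)·I_f / S_e.
E_s = 89.5 × 2 × 0.8976 × 0.64 / 0.0063 = 16320 kPa

E_s ≈ 16300 kPa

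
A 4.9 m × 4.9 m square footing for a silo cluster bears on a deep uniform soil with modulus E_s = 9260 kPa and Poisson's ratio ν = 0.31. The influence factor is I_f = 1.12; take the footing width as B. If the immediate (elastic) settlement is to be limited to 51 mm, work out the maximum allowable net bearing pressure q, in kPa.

q ≈ 95.2 kPa

S_e = q·B·(1−ν²)/E_s · I_f  ⇒  q = S_e·E_s / (B·(1−ν²)·I_f).
q = 0.051 × 9260 / (4.9 × 0.9039 × 1.12) = 95.2 kPa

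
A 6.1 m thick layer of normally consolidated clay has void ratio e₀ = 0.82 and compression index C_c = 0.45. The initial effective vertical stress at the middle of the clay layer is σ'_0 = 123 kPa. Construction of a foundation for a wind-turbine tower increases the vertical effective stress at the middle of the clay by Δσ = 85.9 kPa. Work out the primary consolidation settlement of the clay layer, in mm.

Final effective stress: σ'_f = σ'_0 + Δσ = 123 + 85.9 = 208.9 kPa.
Normally consolidated clay, so the full stress increment lies on the virgin compression line:
S_c = C_c·H/(1+e₀)·log₁₀(σ'_f/σ'_0) = 0.45×6.1/(1+0.82)×log₁₀(208.9/123)
    = 1.5082 × 0.23003 = 0.3469 m

S_c ≈ 347 mm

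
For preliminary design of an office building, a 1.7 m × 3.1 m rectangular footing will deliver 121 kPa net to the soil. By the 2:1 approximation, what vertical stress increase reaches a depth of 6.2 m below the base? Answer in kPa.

Δσ_z ≈ 8.68 kPa

By the 2:1 method the load spreads at 1 horizontal : 2 vertical, so at depth z the loaded area has grown by z in each plan dimension:
Δσ = qBL/((B+z)(L+z)) = 121×1.7×3.1/((1.7+6.2)(3.1+6.2)) = 8.6793 kPa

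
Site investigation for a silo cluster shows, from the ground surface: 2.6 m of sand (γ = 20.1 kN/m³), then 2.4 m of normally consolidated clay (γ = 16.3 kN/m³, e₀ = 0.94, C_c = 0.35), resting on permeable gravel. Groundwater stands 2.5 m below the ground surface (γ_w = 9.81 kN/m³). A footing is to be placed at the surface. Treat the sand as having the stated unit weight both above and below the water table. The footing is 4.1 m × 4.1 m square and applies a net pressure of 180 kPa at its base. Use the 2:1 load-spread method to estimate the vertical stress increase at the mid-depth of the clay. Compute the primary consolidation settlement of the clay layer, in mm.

S_c ≈ 113 mm

Mid-depth of clay below the ground surface: z = 2.6 + 2.4/2 = 3.8 m.
Total vertical stress at mid-clay: σ_v = 20.1×2.6 + 16.3×1.2 = 71.82 kPa.
Pore pressure: u = 9.81×(3.8 − 2.5) = 12.753 kPa.
Initial effective stress: σ'_0 = σ_v − u = 71.82 − 12.753 = 59.067 kPa.
Stress increase at mid-clay by the 2:1 spreading method:
Δσ = qBL/((B+z)(L+z)) = 180×4.1×4.1/((4.1+3.8)(4.1+3.8)) = 48.483 kPa
Final effective stress: σ'_f = σ'_0 + Δσ = 59.067 + 48.483 = 107.55 kPa.
Normally consolidated clay, so the full stress increment lies on the virgin compression line:
S_c = C_c·H/(1+e₀)·log₁₀(σ'_f/σ'_0) = 0.35×2.4/(1+0.94)×log₁₀(107.55/59.067)
    = 0.43299 × 0.26027 = 0.1127 m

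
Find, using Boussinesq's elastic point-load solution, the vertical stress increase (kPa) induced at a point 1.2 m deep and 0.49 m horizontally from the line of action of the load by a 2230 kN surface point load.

Δσ_z ≈ 503 kPa

Boussinesq vertical stress below a point load on an elastic half-space:
Δσ_z = 3P/(2πz²) · [1 + (r/z)²]^(−5/2)
r/z = 0.49/1.2 = 0.40833; [1+(r/z)²]^(−5/2) = 0.68009.
Δσ_z = 3×2230/(2π×1.2²) × 0.68009 = 739.41 × 0.68009 = 502.9 kPa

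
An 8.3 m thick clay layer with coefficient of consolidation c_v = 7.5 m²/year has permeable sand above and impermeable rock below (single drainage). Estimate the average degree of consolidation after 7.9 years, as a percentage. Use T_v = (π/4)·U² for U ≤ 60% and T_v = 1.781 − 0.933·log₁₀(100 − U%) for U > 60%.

U ≈ 90.3 %

Drainage path length: H_d = H = 8.3 m (single drainage).
T_v = c_v·t/H_d² = 7.5×7.9/8.3² = 0.86007.
T_v = 0.86007 corresponds to the U > 60% branch:
U = 1 − 10^((1.781 − T_v)/0.933)/100 = 0.9029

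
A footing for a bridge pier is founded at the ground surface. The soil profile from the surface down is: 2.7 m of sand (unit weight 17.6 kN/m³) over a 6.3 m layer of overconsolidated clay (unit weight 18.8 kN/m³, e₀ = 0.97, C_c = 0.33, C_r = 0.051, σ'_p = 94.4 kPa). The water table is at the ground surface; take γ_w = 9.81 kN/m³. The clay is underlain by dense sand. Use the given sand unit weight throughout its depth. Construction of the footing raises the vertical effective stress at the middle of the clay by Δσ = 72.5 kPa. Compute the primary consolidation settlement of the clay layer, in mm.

Mid-depth of clay below the ground surface: z = 2.7 + 6.3/2 = 5.85 m.
Total vertical stress at mid-clay: σ_v = 17.6×2.7 + 18.8×3.15 = 106.74 kPa.
Pore pressure: u = 9.81×(5.85 − 0) = 57.389 kPa.
Initial effective stress: σ'_0 = σ_v − u = 106.74 − 57.389 = 49.351 kPa.
Final effective stress: σ'_f = 49.351 + 72.5 = 121.85 kPa.
σ'_f = 121.85 > σ'_p = 94.4 kPa, so the stress path crosses the preconsolidation pressure — recompression up to σ'_p, then virgin compression beyond:
S_c = H/(1+e₀)·[C_r·log₁₀(σ'_p/σ'_0) + C_c·log₁₀(σ'_f/σ'_p)]
    = 6.3/1.97 × [0.051×log₁₀(94.4/49.351) + 0.33×log₁₀(121.85/94.4)]
    = 3.198 × [0.014365 + 0.036582] = 0.1629 m

S_c ≈ 163 mm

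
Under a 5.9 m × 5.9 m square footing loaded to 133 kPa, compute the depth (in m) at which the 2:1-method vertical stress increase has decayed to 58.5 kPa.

2:1 spreading — at depth z the loaded area has grown by z in each plan dimension:
qB²/(B+z)² = Δσ_z ⇒ z = B(√(q/Δσ_z) − 1) = 5.9×(√(133/58.5) − 1) = 2.996 m

z ≈ 3 m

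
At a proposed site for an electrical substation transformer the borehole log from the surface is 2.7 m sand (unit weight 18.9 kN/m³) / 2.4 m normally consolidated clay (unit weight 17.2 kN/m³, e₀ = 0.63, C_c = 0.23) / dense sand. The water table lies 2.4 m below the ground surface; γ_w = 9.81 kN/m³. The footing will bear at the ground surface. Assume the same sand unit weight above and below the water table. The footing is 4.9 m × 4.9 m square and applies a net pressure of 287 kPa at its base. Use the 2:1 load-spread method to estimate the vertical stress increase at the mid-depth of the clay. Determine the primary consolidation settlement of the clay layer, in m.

S_c ≈ 0.138 m

Mid-depth of clay below the ground surface: z = 2.7 + 2.4/2 = 3.9 m.
Total vertical stress at mid-clay: σ_v = 18.9×2.7 + 17.2×1.2 = 71.67 kPa.
Pore pressure: u = 9.81×(3.9 − 2.4) = 14.715 kPa.
Initial effective stress: σ'_0 = σ_v − u = 71.67 − 14.715 = 56.955 kPa.
Stress increase at mid-clay by the 2:1 spreading method:
Δσ = qBL/((B+z)(L+z)) = 287×4.9×4.9/((4.9+3.9)(4.9+3.9)) = 88.983 kPa
Final effective stress: σ'_f = σ'_0 + Δσ = 56.955 + 88.983 = 145.94 kPa.
Normally consolidated clay, so the full stress increment lies on the virgin compression line:
S_c = C_c·H/(1+e₀)·log₁₀(σ'_f/σ'_0) = 0.23×2.4/(1+0.63)×log₁₀(145.94/56.955)
    = 0.33865 × 0.40864 = 0.1384 m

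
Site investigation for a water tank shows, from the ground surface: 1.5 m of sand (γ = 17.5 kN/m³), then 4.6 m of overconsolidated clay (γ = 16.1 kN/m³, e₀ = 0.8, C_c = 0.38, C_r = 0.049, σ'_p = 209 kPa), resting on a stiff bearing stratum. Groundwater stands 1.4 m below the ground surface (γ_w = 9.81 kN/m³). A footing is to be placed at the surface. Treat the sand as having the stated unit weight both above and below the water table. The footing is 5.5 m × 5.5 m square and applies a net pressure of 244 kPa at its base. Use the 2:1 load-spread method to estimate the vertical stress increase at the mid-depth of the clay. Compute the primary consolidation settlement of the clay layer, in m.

Mid-depth of clay below the ground surface: z = 1.5 + 4.6/2 = 3.8 m.
Total vertical stress at mid-clay: σ_v = 17.5×1.5 + 16.1×2.3 = 63.28 kPa.
Pore pressure: u = 9.81×(3.8 − 1.4) = 23.544 kPa.
Initial effective stress: σ'_0 = σ_v − u = 63.28 − 23.544 = 39.736 kPa.
Stress increase at mid-clay by the 2:1 spreading method:
Δσ = qBL/((B+z)(L+z)) = 244×5.5×5.5/((5.5+3.8)(5.5+3.8)) = 85.339 kPa
Final effective stress: σ'_f = 39.736 + 85.339 = 125.07 kPa.
σ'_f = 125.07 ≤ σ'_p = 209 kPa, so the clay remains overconsolidated and only the recompression index applies:
S_c = C_r·H/(1+e₀)·log₁₀(σ'_f/σ'_0) = 0.049×4.6/1.8×log₁₀(125.07/39.736)
    = 0.12522 × 0.49797 = 0.06236 m

S_c ≈ 0.0624 m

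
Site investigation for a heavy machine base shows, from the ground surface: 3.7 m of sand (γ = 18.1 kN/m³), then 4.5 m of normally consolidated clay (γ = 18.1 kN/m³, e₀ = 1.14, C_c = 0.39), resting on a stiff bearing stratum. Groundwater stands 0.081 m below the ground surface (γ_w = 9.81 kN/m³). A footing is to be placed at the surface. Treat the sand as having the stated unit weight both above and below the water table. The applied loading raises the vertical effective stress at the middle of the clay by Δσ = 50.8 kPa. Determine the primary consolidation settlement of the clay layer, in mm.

Mid-depth of clay below the ground surface: z = 3.7 + 4.5/2 = 5.95 m.
Total vertical stress at mid-clay: σ_v = 18.1×3.7 + 18.1×2.25 = 107.7 kPa.
Pore pressure: u = 9.81×(5.95 − 0.081) = 57.575 kPa.
Initial effective stress: σ'_0 = σ_v − u = 107.7 − 57.575 = 50.125 kPa.
Final effective stress: σ'_f = σ'_0 + Δσ = 50.125 + 50.8 = 100.92 kPa.
Normally consolidated clay, so the full stress increment lies on the virgin compression line:
S_c = C_c·H/(1+e₀)·log₁₀(σ'_f/σ'_0) = 0.39×4.5/(1+1.14)×log₁₀(100.92/50.125)
    = 0.82009 × 0.30392 = 0.2492 m

S_c ≈ 249 mm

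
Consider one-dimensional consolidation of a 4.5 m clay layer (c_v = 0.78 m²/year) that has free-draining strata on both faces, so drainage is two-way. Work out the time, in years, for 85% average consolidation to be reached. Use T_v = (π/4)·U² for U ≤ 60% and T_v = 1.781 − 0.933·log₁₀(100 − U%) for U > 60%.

Drainage path length: H_d = H/2 = 2.25 m (double drainage).
U > 60%: T_v = 1.781 − 0.933·log₁₀(100 − 85) = 0.68371.
t = T_v·H_d²/c_v = 0.68371×2.25²/0.78 = 4.438 years.

t ≈ 4.44 years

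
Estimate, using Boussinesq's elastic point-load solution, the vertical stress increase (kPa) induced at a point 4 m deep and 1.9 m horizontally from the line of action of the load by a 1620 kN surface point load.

Boussinesq vertical stress below a point load on an elastic half-space:
Δσ_z = 3P/(2πz²) · [1 + (r/z)²]^(−5/2)
r/z = 1.9/4 = 0.475; [1+(r/z)²]^(−5/2) = 0.60132.
Δσ_z = 3×1620/(2π×4²) × 0.60132 = 48.343 × 0.60132 = 29.07 kPa

Δσ_z ≈ 29.1 kPa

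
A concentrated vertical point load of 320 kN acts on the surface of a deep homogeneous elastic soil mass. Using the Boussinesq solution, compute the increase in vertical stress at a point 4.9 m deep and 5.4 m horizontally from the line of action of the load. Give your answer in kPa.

Boussinesq vertical stress below a point load on an elastic half-space:
Δσ_z = 3P/(2πz²) · [1 + (r/z)²]^(−5/2)
r/z = 5.4/4.9 = 1.102; [1+(r/z)²]^(−5/2) = 0.13703.
Δσ_z = 3×320/(2π×4.9²) × 0.13703 = 6.3635 × 0.13703 = 0.872 kPa

Δσ_z ≈ 0.872 kPa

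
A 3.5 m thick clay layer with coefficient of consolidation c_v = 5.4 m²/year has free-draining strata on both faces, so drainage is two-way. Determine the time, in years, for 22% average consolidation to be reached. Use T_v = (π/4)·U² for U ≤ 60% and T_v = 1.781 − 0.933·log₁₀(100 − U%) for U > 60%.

Drainage path length: H_d = H/2 = 1.75 m (double drainage).
U ≤ 60%: T_v = (π/4)·U² = (π/4)×0.22² = 0.038013.
t = T_v·H_d²/c_v = 0.038013×1.75²/5.4 = 0.02156 years.

t ≈ 0.0216 years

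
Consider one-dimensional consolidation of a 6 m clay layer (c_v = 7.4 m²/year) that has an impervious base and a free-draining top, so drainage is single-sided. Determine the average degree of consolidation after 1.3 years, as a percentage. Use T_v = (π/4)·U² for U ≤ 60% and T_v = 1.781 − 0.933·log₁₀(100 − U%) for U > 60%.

Drainage path length: H_d = H = 6 m (single drainage).
T_v = c_v·t/H_d² = 7.4×1.3/6² = 0.26722.
T_v = 0.26722 corresponds to the U ≤ 60% branch:
U = √(4T_v/π) = 0.5833

U ≈ 58.3 %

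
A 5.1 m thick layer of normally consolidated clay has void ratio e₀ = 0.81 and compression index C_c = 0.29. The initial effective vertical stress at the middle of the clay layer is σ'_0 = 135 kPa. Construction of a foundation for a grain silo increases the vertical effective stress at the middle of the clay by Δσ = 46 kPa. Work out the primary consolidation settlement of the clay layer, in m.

S_c ≈ 0.104 m

Final effective stress: σ'_f = σ'_0 + Δσ = 135 + 46 = 181 kPa.
Normally consolidated clay, so the full stress increment lies on the virgin compression line:
S_c = C_c·H/(1+e₀)·log₁₀(σ'_f/σ'_0) = 0.29×5.1/(1+0.81)×log₁₀(181/135)
    = 0.81713 × 0.12734 = 0.1041 m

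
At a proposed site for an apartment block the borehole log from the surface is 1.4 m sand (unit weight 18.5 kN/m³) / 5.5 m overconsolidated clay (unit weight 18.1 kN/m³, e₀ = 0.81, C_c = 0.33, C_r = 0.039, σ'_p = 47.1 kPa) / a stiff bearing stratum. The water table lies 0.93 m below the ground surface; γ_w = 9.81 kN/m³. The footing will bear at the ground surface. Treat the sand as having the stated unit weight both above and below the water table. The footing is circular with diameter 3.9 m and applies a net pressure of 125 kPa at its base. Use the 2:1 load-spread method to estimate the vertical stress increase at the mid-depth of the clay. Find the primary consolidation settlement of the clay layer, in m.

S_c ≈ 0.197 m

Mid-depth of clay below the ground surface: z = 1.4 + 5.5/2 = 4.15 m.
Total vertical stress at mid-clay: σ_v = 18.5×1.4 + 18.1×2.75 = 75.675 kPa.
Pore pressure: u = 9.81×(4.15 − 0.93) = 31.588 kPa.
Initial effective stress: σ'_0 = σ_v − u = 75.675 − 31.588 = 44.087 kPa.
Stress increase at mid-clay by the 2:1 spreading method:
Δσ ≈ qD²/(D+z)² = 125×3.9²/(3.9+4.15)² = 29.339 kPa
Final effective stress: σ'_f = 44.087 + 29.339 = 73.426 kPa.
σ'_f = 73.426 > σ'_p = 47.1 kPa, so the stress path crosses the preconsolidation pressure — recompression up to σ'_p, then virgin compression beyond:
S_c = H/(1+e₀)·[C_r·log₁₀(σ'_p/σ'_0) + C_c·log₁₀(σ'_f/σ'_p)]
    = 5.5/1.81 × [0.039×log₁₀(47.1/44.087) + 0.33×log₁₀(73.426/47.1)]
    = 3.0387 × [0.0011197 + 0.063634] = 0.1968 m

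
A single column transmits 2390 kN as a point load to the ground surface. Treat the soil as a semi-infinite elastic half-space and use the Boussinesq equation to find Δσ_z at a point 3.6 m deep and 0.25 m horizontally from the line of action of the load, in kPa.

Boussinesq vertical stress below a point load on an elastic half-space:
Δσ_z = 3P/(2πz²) · [1 + (r/z)²]^(−5/2)
r/z = 0.25/3.6 = 0.069444; [1+(r/z)²]^(−5/2) = 0.98804.
Δσ_z = 3×2390/(2π×3.6²) × 0.98804 = 88.051 × 0.98804 = 87 kPa

Δσ_z ≈ 87 kPa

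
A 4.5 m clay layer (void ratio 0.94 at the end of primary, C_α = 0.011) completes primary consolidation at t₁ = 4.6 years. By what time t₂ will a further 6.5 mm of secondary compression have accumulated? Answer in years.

t₂ ≈ 8.27 years

S_s = C_α·H/(1+e_p)·log₁₀(t₂/t₁) ⇒ log₁₀(t₂/t₁) = S_s·(1+e_p)/(C_α·H).
log₁₀(t₂/t₁) = 0.0065 × (1+0.94) / (0.011×4.5) = 0.2547
t₂ = t₁ × 10^0.2547 = 4.6 × 1.798 = 8.27 years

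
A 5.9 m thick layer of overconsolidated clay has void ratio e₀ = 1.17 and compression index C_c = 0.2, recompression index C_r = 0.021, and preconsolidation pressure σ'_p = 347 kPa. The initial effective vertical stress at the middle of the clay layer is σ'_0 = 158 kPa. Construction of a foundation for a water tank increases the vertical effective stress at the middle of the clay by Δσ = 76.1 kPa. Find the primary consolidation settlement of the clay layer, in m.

S_c ≈ 0.00975 m

Final effective stress: σ'_f = 158 + 76.1 = 234.1 kPa.
σ'_f = 234.1 ≤ σ'_p = 347 kPa, so the clay remains overconsolidated and only the recompression index applies:
S_c = C_r·H/(1+e₀)·log₁₀(σ'_f/σ'_0) = 0.021×5.9/2.17×log₁₀(234.1/158)
    = 0.057097 × 0.17074 = 0.009749 m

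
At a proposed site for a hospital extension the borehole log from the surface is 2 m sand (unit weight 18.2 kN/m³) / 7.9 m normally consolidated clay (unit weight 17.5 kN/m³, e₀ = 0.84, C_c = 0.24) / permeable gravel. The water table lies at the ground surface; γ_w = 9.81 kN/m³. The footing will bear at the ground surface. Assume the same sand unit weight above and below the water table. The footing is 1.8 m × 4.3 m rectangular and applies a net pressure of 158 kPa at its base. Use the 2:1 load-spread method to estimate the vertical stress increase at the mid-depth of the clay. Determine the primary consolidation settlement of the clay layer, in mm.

S_c ≈ 126 mm

Mid-depth of clay below the ground surface: z = 2 + 7.9/2 = 5.95 m.
Total vertical stress at mid-clay: σ_v = 18.2×2 + 17.5×3.95 = 105.53 kPa.
Pore pressure: u = 9.81×(5.95 − 0) = 58.37 kPa.
Initial effective stress: σ'_0 = σ_v − u = 105.53 − 58.37 = 47.16 kPa.
Stress increase at mid-clay by the 2:1 spreading method:
Δσ = qBL/((B+z)(L+z)) = 158×1.8×4.3/((1.8+5.95)(4.3+5.95)) = 15.395 kPa
Final effective stress: σ'_f = σ'_0 + Δσ = 47.16 + 15.395 = 62.555 kPa.
Normally consolidated clay, so the full stress increment lies on the virgin compression line:
S_c = C_c·H/(1+e₀)·log₁₀(σ'_f/σ'_0) = 0.24×7.9/(1+0.84)×log₁₀(62.555/47.16)
    = 1.0304 × 0.12269 = 0.1264 m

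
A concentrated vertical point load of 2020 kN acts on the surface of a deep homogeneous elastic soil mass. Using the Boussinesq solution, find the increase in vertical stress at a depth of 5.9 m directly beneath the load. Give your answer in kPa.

Δσ_z ≈ 27.7 kPa

Boussinesq vertical stress below a point load on an elastic half-space:
Δσ_z = 3P/(2πz²) · [1 + (r/z)²]^(−5/2)
r/z = 0/5.9 = 0; [1+(r/z)²]^(−5/2) = 1.
Δσ_z = 3×2020/(2π×5.9²) × 1 = 27.707 × 1 = 27.71 kPa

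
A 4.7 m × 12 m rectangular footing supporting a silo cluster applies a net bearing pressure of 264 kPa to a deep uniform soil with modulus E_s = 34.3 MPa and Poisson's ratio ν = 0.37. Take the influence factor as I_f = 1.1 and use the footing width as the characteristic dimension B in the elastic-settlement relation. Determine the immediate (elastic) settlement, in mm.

S_e ≈ 34.3 mm

Immediate (elastic) settlement: S_e = q·B·(1−ν²)/E_s · I_f.
E_s = 34.3 MPa = 34300 kPa.
S_e = 264 × 4.7 × (1 − 0.37²) / 34300 × 1.1
    = 264 × 4.7 × 0.8631 / 34300 × 1.1
    = 0.03434 m = 34.34 mm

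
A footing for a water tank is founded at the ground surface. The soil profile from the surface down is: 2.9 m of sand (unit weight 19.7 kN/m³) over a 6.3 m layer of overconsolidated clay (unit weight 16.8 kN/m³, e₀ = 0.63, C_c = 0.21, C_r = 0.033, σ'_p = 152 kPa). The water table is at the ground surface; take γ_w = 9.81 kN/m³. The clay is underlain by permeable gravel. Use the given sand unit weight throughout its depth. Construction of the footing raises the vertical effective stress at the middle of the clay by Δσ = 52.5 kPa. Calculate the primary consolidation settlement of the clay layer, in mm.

S_c ≈ 39.4 mm

Mid-depth of clay below the ground surface: z = 2.9 + 6.3/2 = 6.05 m.
Total vertical stress at mid-clay: σ_v = 19.7×2.9 + 16.8×3.15 = 110.05 kPa.
Pore pressure: u = 9.81×(6.05 − 0) = 59.351 kPa.
Initial effective stress: σ'_0 = σ_v − u = 110.05 − 59.351 = 50.699 kPa.
Final effective stress: σ'_f = 50.699 + 52.5 = 103.2 kPa.
σ'_f = 103.2 ≤ σ'_p = 152 kPa, so the clay remains overconsolidated and only the recompression index applies:
S_c = C_r·H/(1+e₀)·log₁₀(σ'_f/σ'_0) = 0.033×6.3/1.63×log₁₀(103.2/50.699)
    = 0.12755 × 0.30868 = 0.03937 m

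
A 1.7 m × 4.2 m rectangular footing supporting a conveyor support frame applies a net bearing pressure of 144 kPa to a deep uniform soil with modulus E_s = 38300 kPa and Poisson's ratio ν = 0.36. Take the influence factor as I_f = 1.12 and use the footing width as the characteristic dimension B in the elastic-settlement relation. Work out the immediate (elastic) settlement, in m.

S_e ≈ 0.00623 m

Immediate (elastic) settlement: S_e = q·B·(1−ν²)/E_s · I_f.
S_e = 144 × 1.7 × (1 − 0.36²) / 38300 × 1.12
    = 144 × 1.7 × 0.8704 / 38300 × 1.12
    = 0.006231 m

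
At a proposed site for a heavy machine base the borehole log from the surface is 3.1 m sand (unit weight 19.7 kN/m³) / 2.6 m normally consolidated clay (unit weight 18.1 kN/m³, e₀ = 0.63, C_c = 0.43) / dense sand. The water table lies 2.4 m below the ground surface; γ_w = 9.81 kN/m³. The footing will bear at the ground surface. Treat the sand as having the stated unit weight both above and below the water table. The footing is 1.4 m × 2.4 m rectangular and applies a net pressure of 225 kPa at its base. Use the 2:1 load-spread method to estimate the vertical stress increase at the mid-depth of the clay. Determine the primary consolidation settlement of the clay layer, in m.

Mid-depth of clay below the ground surface: z = 3.1 + 2.6/2 = 4.4 m.
Total vertical stress at mid-clay: σ_v = 19.7×3.1 + 18.1×1.3 = 84.6 kPa.
Pore pressure: u = 9.81×(4.4 − 2.4) = 19.62 kPa.
Initial effective stress: σ'_0 = σ_v − u = 84.6 − 19.62 = 64.98 kPa.
Stress increase at mid-clay by the 2:1 spreading method:
Δσ = qBL/((B+z)(L+z)) = 225×1.4×2.4/((1.4+4.4)(2.4+4.4)) = 19.168 kPa
Final effective stress: σ'_f = σ'_0 + Δσ = 64.98 + 19.168 = 84.148 kPa.
Normally consolidated clay, so the full stress increment lies on the virgin compression line:
S_c = C_c·H/(1+e₀)·log₁₀(σ'_f/σ'_0) = 0.43×2.6/(1+0.63)×log₁₀(84.148/64.98)
    = 0.68589 × 0.11226 = 0.077 m

S_c ≈ 0.077 m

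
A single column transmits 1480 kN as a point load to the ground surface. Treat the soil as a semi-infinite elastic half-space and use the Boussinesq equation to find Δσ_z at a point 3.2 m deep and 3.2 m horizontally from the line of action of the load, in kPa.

Δσ_z ≈ 12.2 kPa

Boussinesq vertical stress below a point load on an elastic half-space:
Δσ_z = 3P/(2πz²) · [1 + (r/z)²]^(−5/2)
r/z = 3.2/3.2 = 1; [1+(r/z)²]^(−5/2) = 0.17678.
Δσ_z = 3×1480/(2π×3.2²) × 0.17678 = 69.009 × 0.17678 = 12.2 kPa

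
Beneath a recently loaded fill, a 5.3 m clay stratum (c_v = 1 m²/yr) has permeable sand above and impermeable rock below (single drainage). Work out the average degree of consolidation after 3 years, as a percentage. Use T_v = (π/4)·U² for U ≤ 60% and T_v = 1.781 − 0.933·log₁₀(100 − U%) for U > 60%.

Drainage path length: H_d = H = 5.3 m (single drainage).
T_v = c_v·t/H_d² = 1×3/5.3² = 0.1068.
T_v = 0.1068 corresponds to the U ≤ 60% branch:
U = √(4T_v/π) = 0.3688

U ≈ 36.9 %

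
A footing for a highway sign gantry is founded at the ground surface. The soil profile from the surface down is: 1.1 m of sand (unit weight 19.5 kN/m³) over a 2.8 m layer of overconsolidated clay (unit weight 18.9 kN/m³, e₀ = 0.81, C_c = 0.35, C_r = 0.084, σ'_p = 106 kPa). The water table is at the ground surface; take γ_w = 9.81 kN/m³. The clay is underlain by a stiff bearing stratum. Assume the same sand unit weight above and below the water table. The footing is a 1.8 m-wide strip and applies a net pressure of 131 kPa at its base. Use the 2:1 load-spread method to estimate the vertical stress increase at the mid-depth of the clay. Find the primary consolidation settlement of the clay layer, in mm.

Mid-depth of clay below the ground surface: z = 1.1 + 2.8/2 = 2.5 m.
Total vertical stress at mid-clay: σ_v = 19.5×1.1 + 18.9×1.4 = 47.91 kPa.
Pore pressure: u = 9.81×(2.5 − 0) = 24.525 kPa.
Initial effective stress: σ'_0 = σ_v − u = 47.91 − 24.525 = 23.385 kPa.
Stress increase at mid-clay by the 2:1 spreading method:
Δσ = qB/(B+z) = 131×1.8/(1.8+2.5) = 54.837 kPa
Final effective stress: σ'_f = 23.385 + 54.837 = 78.222 kPa.
σ'_f = 78.222 ≤ σ'_p = 106 kPa, so the clay remains overconsolidated and only the recompression index applies:
S_c = C_r·H/(1+e₀)·log₁₀(σ'_f/σ'_0) = 0.084×2.8/1.81×log₁₀(78.222/23.385)
    = 0.12995 × 0.52439 = 0.06814 m

S_c ≈ 68.1 mm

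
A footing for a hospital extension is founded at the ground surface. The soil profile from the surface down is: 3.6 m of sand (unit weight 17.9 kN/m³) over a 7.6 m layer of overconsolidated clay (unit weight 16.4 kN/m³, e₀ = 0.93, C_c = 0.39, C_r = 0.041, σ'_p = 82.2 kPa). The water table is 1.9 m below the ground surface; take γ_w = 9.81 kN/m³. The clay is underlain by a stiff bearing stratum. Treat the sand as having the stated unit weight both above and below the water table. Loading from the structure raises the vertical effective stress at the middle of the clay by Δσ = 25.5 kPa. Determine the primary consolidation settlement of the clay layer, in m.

S_c ≈ 0.128 m

Mid-depth of clay below the ground surface: z = 3.6 + 7.6/2 = 7.4 m.
Total vertical stress at mid-clay: σ_v = 17.9×3.6 + 16.4×3.8 = 126.76 kPa.
Pore pressure: u = 9.81×(7.4 − 1.9) = 53.955 kPa.
Initial effective stress: σ'_0 = σ_v − u = 126.76 − 53.955 = 72.805 kPa.
Final effective stress: σ'_f = 72.805 + 25.5 = 98.305 kPa.
σ'_f = 98.305 > σ'_p = 82.2 kPa, so the stress path crosses the preconsolidation pressure — recompression up to σ'_p, then virgin compression beyond:
S_c = H/(1+e₀)·[C_r·log₁₀(σ'_p/σ'_0) + C_c·log₁₀(σ'_f/σ'_p)]
    = 7.6/1.93 × [0.041×log₁₀(82.2/72.805) + 0.39×log₁₀(98.305/82.2)]
    = 3.9378 × [0.0021611 + 0.030304] = 0.1278 m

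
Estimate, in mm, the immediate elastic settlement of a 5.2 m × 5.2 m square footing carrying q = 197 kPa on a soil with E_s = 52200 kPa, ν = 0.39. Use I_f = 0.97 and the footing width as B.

S_e ≈ 16.1 mm

Immediate (elastic) settlement: S_e = q·B·(1−ν²)/E_s · I_f.
S_e = 197 × 5.2 × (1 − 0.39²) / 52200 × 0.97
    = 197 × 5.2 × 0.8479 / 52200 × 0.97
    = 0.01614 m = 16.14 mm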